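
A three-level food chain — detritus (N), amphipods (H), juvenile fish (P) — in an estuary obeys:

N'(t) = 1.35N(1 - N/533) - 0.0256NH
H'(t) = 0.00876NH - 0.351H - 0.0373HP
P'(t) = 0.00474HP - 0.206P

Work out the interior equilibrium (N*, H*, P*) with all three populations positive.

From dP/dt = 0: 0.00474H* = 0.206, so H* = 43.5.
From dN/dt = 0: 1.35(1 - N*/533) = 0.0256·43.5, giving N* = 533·(1 - 0.824) = 93.7.
From dH/dt = 0: 0.00876·93.7 - 0.351 = 0.0373P*, so P* = 0.47/0.0373 = 12.6.

N* ≈ 93.7, H* ≈ 43.5, P* ≈ 12.6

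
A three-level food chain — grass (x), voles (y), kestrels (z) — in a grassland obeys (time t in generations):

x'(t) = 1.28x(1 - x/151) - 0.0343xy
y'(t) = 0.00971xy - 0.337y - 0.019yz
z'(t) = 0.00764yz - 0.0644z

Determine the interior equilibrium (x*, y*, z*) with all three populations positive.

From dz/dt = 0: 0.00764y* = 0.0644, so y* = 8.43.
From dx/dt = 0: 1.28(1 - x*/151) = 0.0343·8.43, giving x* = 151·(1 - 0.226) = 117.
From dy/dt = 0: 0.00971·117 - 0.337 = 0.019z*, so z* = 0.798/0.019 = 42.

x* ≈ 117, y* ≈ 8.43, z* ≈ 42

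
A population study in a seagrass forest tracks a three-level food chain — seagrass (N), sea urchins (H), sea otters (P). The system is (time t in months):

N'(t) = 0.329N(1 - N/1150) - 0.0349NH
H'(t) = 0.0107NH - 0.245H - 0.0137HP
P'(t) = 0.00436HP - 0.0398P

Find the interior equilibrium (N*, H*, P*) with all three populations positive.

From dP/dt = 0: 0.00436H* = 0.0398, so H* = 9.13.
From dN/dt = 0: 0.329(1 - N*/1150) = 0.0349·9.13, giving N* = 1150·(1 - 0.968) = 36.4.
From dH/dt = 0: 0.0107·36.4 - 0.245 = 0.0137P*, so P* = 0.145/0.0137 = 10.6.

N* ≈ 36.4, H* ≈ 9.13, P* ≈ 10.6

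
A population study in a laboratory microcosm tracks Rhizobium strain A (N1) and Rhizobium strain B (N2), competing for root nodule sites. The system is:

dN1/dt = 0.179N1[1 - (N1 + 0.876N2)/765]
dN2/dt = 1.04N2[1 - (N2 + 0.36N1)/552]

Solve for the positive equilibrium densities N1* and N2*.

Setting both brackets to zero gives the nullclines N1 + 0.876N2 = 765 and 0.36N1 + N2 = 552.
Substituting N2 = 552 - 0.36N1 into the first: N1(1 - 0.876·0.36) = 765 - 0.876·552.
So N1* = 281/0.685 = 411, and then N2* = 552 - 0.36·411 = 404.

N1* ≈ 411, N2* ≈ 404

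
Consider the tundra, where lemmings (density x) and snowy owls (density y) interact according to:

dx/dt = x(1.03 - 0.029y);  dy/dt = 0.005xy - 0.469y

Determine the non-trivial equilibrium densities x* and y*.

x* ≈ 93.8, y* ≈ 35.5

Set dy/dt = 0 with y > 0: 0.005x - 0.469 = 0, so x* = 0.469/0.005 = 93.8.
Set dx/dt = 0 with x > 0: 1.03 - 0.029y = 0, so y* = 1.03/0.029 = 35.5.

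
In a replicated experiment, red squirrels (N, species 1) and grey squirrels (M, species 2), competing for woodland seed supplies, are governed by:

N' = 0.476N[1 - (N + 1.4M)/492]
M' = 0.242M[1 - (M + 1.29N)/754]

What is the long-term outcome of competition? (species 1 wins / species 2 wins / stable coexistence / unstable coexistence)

species 2 excludes species 1

Compare the nullcline intercepts: K1/α12 = 492/1.4 = 351 < K2 = 754; K2/α21 = 754/1.29 = 584 > K1 = 492.
Since the inequalities point opposite ways, species 2 can invade but species 1 cannot.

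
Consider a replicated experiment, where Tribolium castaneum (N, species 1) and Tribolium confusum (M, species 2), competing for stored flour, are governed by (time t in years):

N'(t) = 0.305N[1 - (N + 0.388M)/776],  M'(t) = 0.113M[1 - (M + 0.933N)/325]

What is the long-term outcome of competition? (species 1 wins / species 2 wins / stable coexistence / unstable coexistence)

species 1 excludes species 2

Compare the nullcline intercepts: K1/α12 = 776/0.388 = 2000 > K2 = 325; K2/α21 = 325/0.933 = 348 < K1 = 776.
Since the inequalities point opposite ways, species 1 can invade but species 2 cannot.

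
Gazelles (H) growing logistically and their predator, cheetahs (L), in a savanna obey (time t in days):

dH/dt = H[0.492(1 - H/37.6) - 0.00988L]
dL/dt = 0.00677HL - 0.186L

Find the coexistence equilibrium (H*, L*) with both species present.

H* ≈ 27.5, L* ≈ 13.4

From dL/dt = 0 with L > 0: 0.00677H* = 0.186, so H* = 27.5.
Substitute into dH/dt = 0: 0.492(1 - 27.5/37.6) = 0.00988L*.
The bracket is 0.269, giving L* = 0.132/0.00988 = 13.4.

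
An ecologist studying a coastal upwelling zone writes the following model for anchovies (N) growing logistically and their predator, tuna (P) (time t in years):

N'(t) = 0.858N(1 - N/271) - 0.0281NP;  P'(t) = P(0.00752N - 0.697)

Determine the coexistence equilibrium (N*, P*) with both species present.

N* ≈ 92.7, P* ≈ 20.1

From dP/dt = 0 with P > 0: 0.00752N* = 0.697, so N* = 92.7.
Substitute into dN/dt = 0: 0.858(1 - 92.7/271) = 0.0281P*.
The bracket is 0.658, giving P* = 0.565/0.0281 = 20.1.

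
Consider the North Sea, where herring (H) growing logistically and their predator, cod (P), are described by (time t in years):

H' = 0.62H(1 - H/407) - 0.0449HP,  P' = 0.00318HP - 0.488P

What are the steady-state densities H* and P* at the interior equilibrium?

H* ≈ 153, P* ≈ 8.6

From dP/dt = 0 with P > 0: 0.00318H* = 0.488, so H* = 153.
Substitute into dH/dt = 0: 0.62(1 - 153/407) = 0.0449P*.
The bracket is 0.623, giving P* = 0.386/0.0449 = 8.6.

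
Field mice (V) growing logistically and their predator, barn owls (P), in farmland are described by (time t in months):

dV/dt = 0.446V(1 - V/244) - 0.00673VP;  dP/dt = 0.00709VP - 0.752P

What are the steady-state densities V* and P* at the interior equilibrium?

From dP/dt = 0 with P > 0: 0.00709V* = 0.752, so V* = 106.
Substitute into dV/dt = 0: 0.446(1 - 106/244) = 0.00673P*.
The bracket is 0.565, giving P* = 0.252/0.00673 = 37.5.

V* ≈ 106, P* ≈ 37.5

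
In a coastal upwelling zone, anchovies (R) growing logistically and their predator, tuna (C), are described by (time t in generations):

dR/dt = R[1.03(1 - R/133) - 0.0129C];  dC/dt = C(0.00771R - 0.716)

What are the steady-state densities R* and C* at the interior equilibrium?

From dC/dt = 0 with C > 0: 0.00771R* = 0.716, so R* = 92.9.
Substitute into dR/dt = 0: 1.03(1 - 92.9/133) = 0.0129C*.
The bracket is 0.302, giving C* = 0.311/0.0129 = 24.1.

R* ≈ 92.9, C* ≈ 24.1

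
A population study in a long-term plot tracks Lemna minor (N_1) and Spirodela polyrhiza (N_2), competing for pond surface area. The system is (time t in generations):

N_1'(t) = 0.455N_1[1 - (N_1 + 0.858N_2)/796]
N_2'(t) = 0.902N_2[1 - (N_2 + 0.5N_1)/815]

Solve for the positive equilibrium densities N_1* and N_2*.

N_1* ≈ 169, N_2* ≈ 730

Setting both brackets to zero gives the nullclines N_1 + 0.858N_2 = 796 and 0.5N_1 + N_2 = 815.
Substituting N_2 = 815 - 0.5N_1 into the first: N_1(1 - 0.858·0.5) = 796 - 0.858·815.
So N_1* = 96.7/0.571 = 169, and then N_2* = 815 - 0.5·169 = 730.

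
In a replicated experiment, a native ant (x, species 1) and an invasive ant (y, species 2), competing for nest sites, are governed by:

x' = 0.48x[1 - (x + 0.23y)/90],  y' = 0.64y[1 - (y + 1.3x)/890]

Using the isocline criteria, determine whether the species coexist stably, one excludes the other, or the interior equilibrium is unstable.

species 2 excludes species 1

Compare the nullcline intercepts: K1/α12 = 90/0.23 = 391 < K2 = 890; K2/α21 = 890/1.3 = 685 > K1 = 90.
Since the inequalities point opposite ways, species 2 can invade but species 1 cannot.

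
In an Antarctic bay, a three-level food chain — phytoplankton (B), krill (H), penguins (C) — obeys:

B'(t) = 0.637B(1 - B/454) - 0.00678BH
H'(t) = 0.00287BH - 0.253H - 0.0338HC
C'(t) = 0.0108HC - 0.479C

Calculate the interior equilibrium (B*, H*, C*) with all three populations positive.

From dC/dt = 0: 0.0108H* = 0.479, so H* = 44.4.
From dB/dt = 0: 0.637(1 - B*/454) = 0.00678·44.4, giving B* = 454·(1 - 0.472) = 240.
From dH/dt = 0: 0.00287·240 - 0.253 = 0.0338C*, so C* = 0.435/0.0338 = 12.9.

B* ≈ 240, H* ≈ 44.4, C* ≈ 12.9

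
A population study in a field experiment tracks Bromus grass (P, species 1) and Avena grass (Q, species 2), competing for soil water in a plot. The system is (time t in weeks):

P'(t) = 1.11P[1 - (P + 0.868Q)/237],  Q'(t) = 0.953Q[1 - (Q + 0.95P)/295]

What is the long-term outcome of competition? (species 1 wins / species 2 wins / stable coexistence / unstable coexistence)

Compare the nullcline intercepts: K1/α12 = 237/0.868 = 273 < K2 = 295; K2/α21 = 295/0.95 = 311 > K1 = 237.
Since the inequalities point opposite ways, species 2 can invade but species 1 cannot.

species 2 excludes species 1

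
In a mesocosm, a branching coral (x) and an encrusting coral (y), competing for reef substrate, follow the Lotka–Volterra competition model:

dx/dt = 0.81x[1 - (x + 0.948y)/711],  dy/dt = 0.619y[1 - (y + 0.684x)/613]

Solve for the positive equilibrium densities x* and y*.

x* ≈ 369, y* ≈ 360

Setting both brackets to zero gives the nullclines x + 0.948y = 711 and 0.684x + y = 613.
Substituting y = 613 - 0.684x into the first: x(1 - 0.948·0.684) = 711 - 0.948·613.
So x* = 130/0.352 = 369, and then y* = 613 - 0.684·369 = 360.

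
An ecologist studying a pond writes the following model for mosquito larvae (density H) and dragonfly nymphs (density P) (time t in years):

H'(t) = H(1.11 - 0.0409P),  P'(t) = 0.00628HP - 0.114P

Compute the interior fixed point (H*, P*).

Set dP/dt = 0 with P > 0: 0.00628H - 0.114 = 0, so H* = 0.114/0.00628 = 18.2.
Set dH/dt = 0 with H > 0: 1.11 - 0.0409P = 0, so P* = 1.11/0.0409 = 27.1.

H* ≈ 18.2, P* ≈ 27.1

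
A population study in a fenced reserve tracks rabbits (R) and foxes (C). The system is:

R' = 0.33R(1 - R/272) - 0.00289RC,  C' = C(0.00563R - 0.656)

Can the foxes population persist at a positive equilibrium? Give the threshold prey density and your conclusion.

The predator equation gives dC/dt > 0 only when R > 0.656/0.00563 = 117.
Without the predator, R → K = 272. Since 272 > 117, the predator can invade and persist.

Threshold R = 117; K > 117, so yes, the predator persists.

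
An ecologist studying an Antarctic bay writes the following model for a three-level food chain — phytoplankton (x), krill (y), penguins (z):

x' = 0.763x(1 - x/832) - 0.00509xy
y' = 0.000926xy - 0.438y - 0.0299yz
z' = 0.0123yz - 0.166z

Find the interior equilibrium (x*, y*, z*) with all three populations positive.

x* ≈ 757, y* ≈ 13.5, z* ≈ 8.8

From dz/dt = 0: 0.0123y* = 0.166, so y* = 13.5.
From dx/dt = 0: 0.763(1 - x*/832) = 0.00509·13.5, giving x* = 832·(1 - 0.09) = 757.
From dy/dt = 0: 0.000926·757 - 0.438 = 0.0299z*, so z* = 0.263/0.0299 = 8.8.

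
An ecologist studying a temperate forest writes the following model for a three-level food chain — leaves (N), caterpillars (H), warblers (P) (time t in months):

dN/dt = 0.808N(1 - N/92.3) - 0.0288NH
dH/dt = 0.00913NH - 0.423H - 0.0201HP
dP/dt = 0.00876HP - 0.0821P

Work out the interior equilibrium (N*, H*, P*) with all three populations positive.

N* ≈ 61.5, H* ≈ 9.37, P* ≈ 6.88

From dP/dt = 0: 0.00876H* = 0.0821, so H* = 9.37.
From dN/dt = 0: 0.808(1 - N*/92.3) = 0.0288·9.37, giving N* = 92.3·(1 - 0.334) = 61.5.
From dH/dt = 0: 0.00913·61.5 - 0.423 = 0.0201P*, so P* = 0.138/0.0201 = 6.88.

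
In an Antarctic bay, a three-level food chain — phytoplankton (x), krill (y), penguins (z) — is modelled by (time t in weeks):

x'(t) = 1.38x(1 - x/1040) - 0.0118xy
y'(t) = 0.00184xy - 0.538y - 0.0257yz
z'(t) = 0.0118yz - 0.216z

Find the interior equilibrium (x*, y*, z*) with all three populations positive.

x* ≈ 877, y* ≈ 18.3, z* ≈ 41.9

From dz/dt = 0: 0.0118y* = 0.216, so y* = 18.3.
From dx/dt = 0: 1.38(1 - x*/1040) = 0.0118·18.3, giving x* = 1040·(1 - 0.157) = 877.
From dy/dt = 0: 0.00184·877 - 0.538 = 0.0257z*, so z* = 1.08/0.0257 = 41.9.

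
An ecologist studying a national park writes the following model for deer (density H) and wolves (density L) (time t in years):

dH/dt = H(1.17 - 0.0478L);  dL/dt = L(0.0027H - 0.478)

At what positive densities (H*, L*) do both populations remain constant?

Set dL/dt = 0 with L > 0: 0.0027H - 0.478 = 0, so H* = 0.478/0.0027 = 177.
Set dH/dt = 0 with H > 0: 1.17 - 0.0478L = 0, so L* = 1.17/0.0478 = 24.5.

H* ≈ 177, L* ≈ 24.5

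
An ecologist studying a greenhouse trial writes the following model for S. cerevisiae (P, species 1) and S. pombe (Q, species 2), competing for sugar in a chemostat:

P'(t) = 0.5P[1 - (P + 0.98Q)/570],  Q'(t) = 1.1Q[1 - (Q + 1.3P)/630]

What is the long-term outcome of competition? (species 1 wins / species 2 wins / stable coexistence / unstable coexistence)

Compare the nullcline intercepts: K1/α12 = 570/0.98 = 582 < K2 = 630; K2/α21 = 630/1.3 = 485 < K1 = 570.
Since both are reversed, neither can invade when rare; the interior point is a saddle.

unstable coexistence (outcome depends on initial conditions)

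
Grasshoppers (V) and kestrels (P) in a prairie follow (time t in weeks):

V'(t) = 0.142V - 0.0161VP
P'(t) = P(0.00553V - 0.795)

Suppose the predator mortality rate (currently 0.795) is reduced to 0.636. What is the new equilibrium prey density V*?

At the interior fixed point, setting dP/dt = 0 with P > 0 fixes V* = (predator death rate)/(VP coefficient) — independent of the other coefficients.
With the change, V* = 0.636/0.00553 = 115; it falls from 144.

V* ≈ 115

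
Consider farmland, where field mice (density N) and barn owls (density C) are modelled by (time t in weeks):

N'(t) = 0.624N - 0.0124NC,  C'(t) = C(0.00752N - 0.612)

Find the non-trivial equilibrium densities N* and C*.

N* ≈ 81.4, C* ≈ 50.3

Set dC/dt = 0 with C > 0: 0.00752N - 0.612 = 0, so N* = 0.612/0.00752 = 81.4.
Set dN/dt = 0 with N > 0: 0.624 - 0.0124C = 0, so C* = 0.624/0.0124 = 50.3.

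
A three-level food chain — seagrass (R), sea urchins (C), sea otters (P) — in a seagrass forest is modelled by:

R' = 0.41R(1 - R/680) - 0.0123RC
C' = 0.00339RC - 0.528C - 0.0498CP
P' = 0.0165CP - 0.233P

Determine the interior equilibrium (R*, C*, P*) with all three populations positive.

R* ≈ 392, C* ≈ 14.1, P* ≈ 16.1

From dP/dt = 0: 0.0165C* = 0.233, so C* = 14.1.
From dR/dt = 0: 0.41(1 - R*/680) = 0.0123·14.1, giving R* = 680·(1 - 0.424) = 392.
From dC/dt = 0: 0.00339·392 - 0.528 = 0.0498P*, so P* = 0.801/0.0498 = 16.1.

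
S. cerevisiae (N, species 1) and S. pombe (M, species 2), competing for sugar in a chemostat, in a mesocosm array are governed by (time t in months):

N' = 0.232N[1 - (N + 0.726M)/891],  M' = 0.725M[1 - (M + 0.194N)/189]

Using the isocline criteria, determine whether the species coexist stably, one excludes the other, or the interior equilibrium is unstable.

stable coexistence

Compare the nullcline intercepts: K1/α12 = 891/0.726 = 1230 > K2 = 189; K2/α21 = 189/0.194 = 974 > K1 = 891.
Since both inequalities hold, each species can invade when rare, so the interior equilibrium is stable.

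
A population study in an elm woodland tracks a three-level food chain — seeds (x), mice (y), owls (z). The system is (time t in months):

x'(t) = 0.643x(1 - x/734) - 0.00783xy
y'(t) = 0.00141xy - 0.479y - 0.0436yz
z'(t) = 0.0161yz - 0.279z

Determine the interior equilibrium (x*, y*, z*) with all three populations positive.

x* ≈ 579, y* ≈ 17.3, z* ≈ 7.74

From dz/dt = 0: 0.0161y* = 0.279, so y* = 17.3.
From dx/dt = 0: 0.643(1 - x*/734) = 0.00783·17.3, giving x* = 734·(1 - 0.211) = 579.
From dy/dt = 0: 0.00141·579 - 0.479 = 0.0436z*, so z* = 0.338/0.0436 = 7.74.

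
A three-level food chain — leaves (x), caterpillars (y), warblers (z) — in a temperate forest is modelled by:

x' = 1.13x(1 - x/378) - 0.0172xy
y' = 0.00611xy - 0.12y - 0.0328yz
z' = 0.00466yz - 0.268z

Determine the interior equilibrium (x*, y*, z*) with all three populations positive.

From dz/dt = 0: 0.00466y* = 0.268, so y* = 57.5.
From dx/dt = 0: 1.13(1 - x*/378) = 0.0172·57.5, giving x* = 378·(1 - 0.875) = 47.1.
From dy/dt = 0: 0.00611·47.1 - 0.12 = 0.0328z*, so z* = 0.168/0.0328 = 5.12.

x* ≈ 47.1, y* ≈ 57.5, z* ≈ 5.12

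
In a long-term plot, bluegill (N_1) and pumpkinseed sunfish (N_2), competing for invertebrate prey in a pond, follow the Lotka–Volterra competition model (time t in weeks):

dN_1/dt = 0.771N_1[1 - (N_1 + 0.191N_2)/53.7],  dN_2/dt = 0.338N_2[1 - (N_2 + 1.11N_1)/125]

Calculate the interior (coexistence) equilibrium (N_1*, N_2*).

N_1* ≈ 37.8, N_2* ≈ 83

Setting both brackets to zero gives the nullclines N_1 + 0.191N_2 = 53.7 and 1.11N_1 + N_2 = 125.
Substituting N_2 = 125 - 1.11N_1 into the first: N_1(1 - 0.191·1.11) = 53.7 - 0.191·125.
So N_1* = 29.8/0.788 = 37.8, and then N_2* = 125 - 1.11·37.8 = 83.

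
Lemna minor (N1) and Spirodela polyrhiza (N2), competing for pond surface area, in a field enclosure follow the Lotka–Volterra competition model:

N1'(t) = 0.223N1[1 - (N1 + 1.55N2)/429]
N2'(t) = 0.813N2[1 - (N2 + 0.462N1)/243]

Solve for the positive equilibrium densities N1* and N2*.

N1* ≈ 184, N2* ≈ 158

Setting both brackets to zero gives the nullclines N1 + 1.55N2 = 429 and 0.462N1 + N2 = 243.
Substituting N2 = 243 - 0.462N1 into the first: N1(1 - 1.55·0.462) = 429 - 1.55·243.
So N1* = 52.3/0.284 = 184, and then N2* = 243 - 0.462·184 = 158.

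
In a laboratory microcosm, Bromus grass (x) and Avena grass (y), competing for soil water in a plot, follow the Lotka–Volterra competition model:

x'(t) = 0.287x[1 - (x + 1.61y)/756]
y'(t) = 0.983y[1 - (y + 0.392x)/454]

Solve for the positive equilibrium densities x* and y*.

x* ≈ 67.9, y* ≈ 427

Setting both brackets to zero gives the nullclines x + 1.61y = 756 and 0.392x + y = 454.
Substituting y = 454 - 0.392x into the first: x(1 - 1.61·0.392) = 756 - 1.61·454.
So x* = 25.1/0.369 = 67.9, and then y* = 454 - 0.392·67.9 = 427.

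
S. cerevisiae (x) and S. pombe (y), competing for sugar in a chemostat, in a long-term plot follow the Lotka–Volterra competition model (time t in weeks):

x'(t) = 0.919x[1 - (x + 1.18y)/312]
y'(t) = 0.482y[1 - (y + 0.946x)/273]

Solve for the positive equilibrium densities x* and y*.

Setting both brackets to zero gives the nullclines x + 1.18y = 312 and 0.946x + y = 273.
Substituting y = 273 - 0.946x into the first: x(1 - 1.18·0.946) = 312 - 1.18·273.
So x* = -10.1/-0.116 = 87.2, and then y* = 273 - 0.946·87.2 = 191.

x* ≈ 87.2, y* ≈ 191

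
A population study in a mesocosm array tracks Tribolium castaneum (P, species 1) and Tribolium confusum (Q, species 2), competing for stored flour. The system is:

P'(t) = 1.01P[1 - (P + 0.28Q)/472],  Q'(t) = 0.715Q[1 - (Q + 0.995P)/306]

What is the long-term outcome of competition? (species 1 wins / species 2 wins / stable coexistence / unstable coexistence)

Compare the nullcline intercepts: K1/α12 = 472/0.28 = 1690 > K2 = 306; K2/α21 = 306/0.995 = 308 < K1 = 472.
Since the inequalities point opposite ways, species 1 can invade but species 2 cannot.

species 1 excludes species 2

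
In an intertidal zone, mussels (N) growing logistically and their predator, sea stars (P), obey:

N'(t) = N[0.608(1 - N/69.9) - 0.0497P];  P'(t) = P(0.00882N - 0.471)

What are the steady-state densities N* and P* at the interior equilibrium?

N* ≈ 53.4, P* ≈ 2.89

From dP/dt = 0 with P > 0: 0.00882N* = 0.471, so N* = 53.4.
Substitute into dN/dt = 0: 0.608(1 - 53.4/69.9) = 0.0497P*.
The bracket is 0.236, giving P* = 0.144/0.0497 = 2.89.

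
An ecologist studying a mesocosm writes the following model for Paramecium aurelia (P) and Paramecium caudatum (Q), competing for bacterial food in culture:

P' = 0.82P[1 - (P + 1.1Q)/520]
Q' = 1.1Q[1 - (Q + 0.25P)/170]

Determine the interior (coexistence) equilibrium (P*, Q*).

P* ≈ 459, Q* ≈ 55.2

Setting both brackets to zero gives the nullclines P + 1.1Q = 520 and 0.25P + Q = 170.
Substituting Q = 170 - 0.25P into the first: P(1 - 1.1·0.25) = 520 - 1.1·170.
So P* = 333/0.725 = 459, and then Q* = 170 - 0.25·459 = 55.2.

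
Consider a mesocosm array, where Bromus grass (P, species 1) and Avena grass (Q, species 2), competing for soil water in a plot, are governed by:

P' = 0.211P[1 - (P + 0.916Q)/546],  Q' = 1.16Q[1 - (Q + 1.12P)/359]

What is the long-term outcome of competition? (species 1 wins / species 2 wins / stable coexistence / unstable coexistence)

species 1 excludes species 2

Compare the nullcline intercepts: K1/α12 = 546/0.916 = 596 > K2 = 359; K2/α21 = 359/1.12 = 321 < K1 = 546.
Since the inequalities point opposite ways, species 1 can invade but species 2 cannot.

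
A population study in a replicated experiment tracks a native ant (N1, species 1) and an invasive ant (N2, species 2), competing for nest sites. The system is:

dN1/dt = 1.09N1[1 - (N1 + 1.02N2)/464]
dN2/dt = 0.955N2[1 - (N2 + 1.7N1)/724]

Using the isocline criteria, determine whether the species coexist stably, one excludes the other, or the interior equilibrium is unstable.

unstable coexistence (outcome depends on initial conditions)

Compare the nullcline intercepts: K1/α12 = 464/1.02 = 455 < K2 = 724; K2/α21 = 724/1.7 = 426 < K1 = 464.
Since both are reversed, neither can invade when rare; the interior point is a saddle.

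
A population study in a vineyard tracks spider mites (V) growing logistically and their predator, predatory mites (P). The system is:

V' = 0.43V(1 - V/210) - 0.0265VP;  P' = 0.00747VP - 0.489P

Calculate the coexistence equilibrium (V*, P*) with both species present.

From dP/dt = 0 with P > 0: 0.00747V* = 0.489, so V* = 65.5.
Substitute into dV/dt = 0: 0.43(1 - 65.5/210) = 0.0265P*.
The bracket is 0.688, giving P* = 0.296/0.0265 = 11.2.

V* ≈ 65.5, P* ≈ 11.2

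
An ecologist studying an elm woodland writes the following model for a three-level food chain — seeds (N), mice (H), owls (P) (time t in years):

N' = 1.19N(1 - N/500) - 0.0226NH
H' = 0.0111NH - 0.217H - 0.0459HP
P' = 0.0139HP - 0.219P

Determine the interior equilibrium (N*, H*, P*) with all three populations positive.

From dP/dt = 0: 0.0139H* = 0.219, so H* = 15.8.
From dN/dt = 0: 1.19(1 - N*/500) = 0.0226·15.8, giving N* = 500·(1 - 0.299) = 350.
From dH/dt = 0: 0.0111·350 - 0.217 = 0.0459P*, so P* = 3.67/0.0459 = 80.

N* ≈ 350, H* ≈ 15.8, P* ≈ 80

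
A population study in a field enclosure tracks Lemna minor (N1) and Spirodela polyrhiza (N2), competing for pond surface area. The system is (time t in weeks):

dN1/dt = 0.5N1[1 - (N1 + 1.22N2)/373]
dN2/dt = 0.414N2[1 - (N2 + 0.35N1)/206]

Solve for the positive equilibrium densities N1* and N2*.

Setting both brackets to zero gives the nullclines N1 + 1.22N2 = 373 and 0.35N1 + N2 = 206.
Substituting N2 = 206 - 0.35N1 into the first: N1(1 - 1.22·0.35) = 373 - 1.22·206.
So N1* = 122/0.573 = 212, and then N2* = 206 - 0.35·212 = 132.

N1* ≈ 212, N2* ≈ 132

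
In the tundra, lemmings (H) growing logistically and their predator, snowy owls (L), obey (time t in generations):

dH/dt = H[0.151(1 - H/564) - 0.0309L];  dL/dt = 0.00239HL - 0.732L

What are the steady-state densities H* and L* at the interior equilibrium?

H* ≈ 306, L* ≈ 2.23

From dL/dt = 0 with L > 0: 0.00239H* = 0.732, so H* = 306.
Substitute into dH/dt = 0: 0.151(1 - 306/564) = 0.0309L*.
The bracket is 0.457, giving L* = 0.069/0.0309 = 2.23.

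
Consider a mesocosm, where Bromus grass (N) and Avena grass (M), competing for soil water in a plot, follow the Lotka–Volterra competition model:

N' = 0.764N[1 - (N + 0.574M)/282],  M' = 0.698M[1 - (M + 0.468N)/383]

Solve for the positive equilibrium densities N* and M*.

Setting both brackets to zero gives the nullclines N + 0.574M = 282 and 0.468N + M = 383.
Substituting M = 383 - 0.468N into the first: N(1 - 0.574·0.468) = 282 - 0.574·383.
So N* = 62.2/0.731 = 85, and then M* = 383 - 0.468·85 = 343.

N* ≈ 85, M* ≈ 343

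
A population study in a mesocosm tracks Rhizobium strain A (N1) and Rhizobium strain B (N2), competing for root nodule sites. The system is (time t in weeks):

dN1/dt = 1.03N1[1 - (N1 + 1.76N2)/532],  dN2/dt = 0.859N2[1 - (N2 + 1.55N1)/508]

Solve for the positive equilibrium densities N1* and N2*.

N1* ≈ 210, N2* ≈ 183

Setting both brackets to zero gives the nullclines N1 + 1.76N2 = 532 and 1.55N1 + N2 = 508.
Substituting N2 = 508 - 1.55N1 into the first: N1(1 - 1.76·1.55) = 532 - 1.76·508.
So N1* = -362/-1.73 = 210, and then N2* = 508 - 1.55·210 = 183.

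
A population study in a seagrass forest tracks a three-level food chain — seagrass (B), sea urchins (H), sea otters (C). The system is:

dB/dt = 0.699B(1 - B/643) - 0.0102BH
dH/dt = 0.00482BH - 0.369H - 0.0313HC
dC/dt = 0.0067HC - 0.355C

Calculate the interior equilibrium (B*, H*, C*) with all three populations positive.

From dC/dt = 0: 0.0067H* = 0.355, so H* = 53.
From dB/dt = 0: 0.699(1 - B*/643) = 0.0102·53, giving B* = 643·(1 - 0.773) = 146.
From dH/dt = 0: 0.00482·146 - 0.369 = 0.0313C*, so C* = 0.334/0.0313 = 10.7.

B* ≈ 146, H* ≈ 53, C* ≈ 10.7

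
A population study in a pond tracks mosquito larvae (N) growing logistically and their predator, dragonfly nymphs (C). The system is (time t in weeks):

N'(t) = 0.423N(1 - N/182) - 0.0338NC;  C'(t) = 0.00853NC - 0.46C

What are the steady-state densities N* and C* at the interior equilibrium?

N* ≈ 53.9, C* ≈ 8.81

From dC/dt = 0 with C > 0: 0.00853N* = 0.46, so N* = 53.9.
Substitute into dN/dt = 0: 0.423(1 - 53.9/182) = 0.0338C*.
The bracket is 0.704, giving C* = 0.298/0.0338 = 8.81.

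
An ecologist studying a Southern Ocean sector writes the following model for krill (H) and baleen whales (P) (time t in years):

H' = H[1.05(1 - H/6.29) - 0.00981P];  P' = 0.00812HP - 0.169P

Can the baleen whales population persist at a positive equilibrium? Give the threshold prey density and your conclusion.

The predator equation gives dP/dt > 0 only when H > 0.169/0.00812 = 20.8.
Without the predator, H → K = 6.29. Since 6.29 < 20.8, the predator cannot invade.

Threshold H = 20.8; K < 20.8, so no, the predator goes extinct.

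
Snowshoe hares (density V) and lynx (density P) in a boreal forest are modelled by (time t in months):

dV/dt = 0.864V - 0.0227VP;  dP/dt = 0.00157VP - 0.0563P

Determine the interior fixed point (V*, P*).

Set dP/dt = 0 with P > 0: 0.00157V - 0.0563 = 0, so V* = 0.0563/0.00157 = 35.9.
Set dV/dt = 0 with V > 0: 0.864 - 0.0227P = 0, so P* = 0.864/0.0227 = 38.1.

V* ≈ 35.9, P* ≈ 38.1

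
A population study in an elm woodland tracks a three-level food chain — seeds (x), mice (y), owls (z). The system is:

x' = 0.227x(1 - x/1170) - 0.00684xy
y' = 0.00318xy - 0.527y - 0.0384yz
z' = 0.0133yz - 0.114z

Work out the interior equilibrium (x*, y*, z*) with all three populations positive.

From dz/dt = 0: 0.0133y* = 0.114, so y* = 8.57.
From dx/dt = 0: 0.227(1 - x*/1170) = 0.00684·8.57, giving x* = 1170·(1 - 0.258) = 868.
From dy/dt = 0: 0.00318·868 - 0.527 = 0.0384z*, so z* = 2.23/0.0384 = 58.1.

x* ≈ 868, y* ≈ 8.57, z* ≈ 58.1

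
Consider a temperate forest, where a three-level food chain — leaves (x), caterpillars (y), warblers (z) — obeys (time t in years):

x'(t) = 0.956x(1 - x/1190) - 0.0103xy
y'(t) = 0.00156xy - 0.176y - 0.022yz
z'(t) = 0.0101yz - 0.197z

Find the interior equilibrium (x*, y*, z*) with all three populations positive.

From dz/dt = 0: 0.0101y* = 0.197, so y* = 19.5.
From dx/dt = 0: 0.956(1 - x*/1190) = 0.0103·19.5, giving x* = 1190·(1 - 0.21) = 940.
From dy/dt = 0: 0.00156·940 - 0.176 = 0.022z*, so z* = 1.29/0.022 = 58.6.

x* ≈ 940, y* ≈ 19.5, z* ≈ 58.6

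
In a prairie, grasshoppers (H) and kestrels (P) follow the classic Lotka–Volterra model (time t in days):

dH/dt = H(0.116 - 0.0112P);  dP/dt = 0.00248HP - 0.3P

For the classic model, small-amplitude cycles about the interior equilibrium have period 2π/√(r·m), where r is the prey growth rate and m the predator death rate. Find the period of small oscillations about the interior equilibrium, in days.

Here r = 0.116 and m = 0.3, so r·m = 0.0348.
ω = √0.0348 = 0.187 per day, hence T = 2π/ω ≈ 33.7 days.

T ≈ 33.7 days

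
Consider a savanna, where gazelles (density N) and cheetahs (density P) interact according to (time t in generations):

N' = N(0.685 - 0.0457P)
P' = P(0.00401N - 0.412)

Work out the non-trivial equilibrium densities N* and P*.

N* ≈ 103, P* ≈ 15

Set dP/dt = 0 with P > 0: 0.00401N - 0.412 = 0, so N* = 0.412/0.00401 = 103.
Set dN/dt = 0 with N > 0: 0.685 - 0.0457P = 0, so P* = 0.685/0.0457 = 15.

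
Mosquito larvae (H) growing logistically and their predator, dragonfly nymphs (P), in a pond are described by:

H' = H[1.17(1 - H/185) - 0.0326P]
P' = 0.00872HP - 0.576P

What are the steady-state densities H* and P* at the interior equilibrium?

H* ≈ 66.1, P* ≈ 23.1

From dP/dt = 0 with P > 0: 0.00872H* = 0.576, so H* = 66.1.
Substitute into dH/dt = 0: 1.17(1 - 66.1/185) = 0.0326P*.
The bracket is 0.643, giving P* = 0.752/0.0326 = 23.1.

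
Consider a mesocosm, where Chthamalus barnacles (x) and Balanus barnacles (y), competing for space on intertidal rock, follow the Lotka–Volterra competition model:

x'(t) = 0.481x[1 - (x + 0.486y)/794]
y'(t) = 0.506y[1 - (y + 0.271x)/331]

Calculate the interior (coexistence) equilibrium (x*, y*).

x* ≈ 729, y* ≈ 133

Setting both brackets to zero gives the nullclines x + 0.486y = 794 and 0.271x + y = 331.
Substituting y = 331 - 0.271x into the first: x(1 - 0.486·0.271) = 794 - 0.486·331.
So x* = 633/0.868 = 729, and then y* = 331 - 0.271·729 = 133.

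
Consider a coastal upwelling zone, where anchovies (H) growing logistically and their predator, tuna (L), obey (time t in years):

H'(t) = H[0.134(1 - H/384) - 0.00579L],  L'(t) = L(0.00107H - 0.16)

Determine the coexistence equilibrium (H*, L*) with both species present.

From dL/dt = 0 with L > 0: 0.00107H* = 0.16, so H* = 150.
Substitute into dH/dt = 0: 0.134(1 - 150/384) = 0.00579L*.
The bracket is 0.611, giving L* = 0.0818/0.00579 = 14.1.

H* ≈ 150, L* ≈ 14.1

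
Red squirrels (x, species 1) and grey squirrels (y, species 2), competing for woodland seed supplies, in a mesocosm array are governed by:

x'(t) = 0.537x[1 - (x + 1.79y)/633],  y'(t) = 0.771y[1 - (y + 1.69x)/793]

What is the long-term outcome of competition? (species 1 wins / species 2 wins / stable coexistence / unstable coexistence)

unstable coexistence (outcome depends on initial conditions)

Compare the nullcline intercepts: K1/α12 = 633/1.79 = 354 < K2 = 793; K2/α21 = 793/1.69 = 469 < K1 = 633.
Since both are reversed, neither can invade when rare; the interior point is a saddle.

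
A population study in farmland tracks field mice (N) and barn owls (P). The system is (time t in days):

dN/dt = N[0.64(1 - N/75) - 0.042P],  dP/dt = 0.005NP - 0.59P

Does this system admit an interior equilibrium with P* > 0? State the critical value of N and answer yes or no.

Threshold N = 118; K < 118, so no, the predator goes extinct.

The predator equation gives dP/dt > 0 only when N > 0.59/0.005 = 118.
Without the predator, N → K = 75. Since 75 < 118, the predator cannot invade.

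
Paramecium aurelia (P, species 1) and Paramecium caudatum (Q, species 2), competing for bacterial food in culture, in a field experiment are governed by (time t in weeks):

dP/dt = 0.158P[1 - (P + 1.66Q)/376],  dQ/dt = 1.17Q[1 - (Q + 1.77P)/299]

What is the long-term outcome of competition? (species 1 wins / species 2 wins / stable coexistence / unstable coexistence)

unstable coexistence (outcome depends on initial conditions)

Compare the nullcline intercepts: K1/α12 = 376/1.66 = 227 < K2 = 299; K2/α21 = 299/1.77 = 169 < K1 = 376.
Since both are reversed, neither can invade when rare; the interior point is a saddle.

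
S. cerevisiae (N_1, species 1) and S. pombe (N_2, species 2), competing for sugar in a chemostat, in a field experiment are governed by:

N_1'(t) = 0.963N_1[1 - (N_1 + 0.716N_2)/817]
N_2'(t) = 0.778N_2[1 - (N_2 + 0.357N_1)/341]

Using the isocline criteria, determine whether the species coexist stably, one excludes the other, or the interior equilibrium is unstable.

stable coexistence

Compare the nullcline intercepts: K1/α12 = 817/0.716 = 1140 > K2 = 341; K2/α21 = 341/0.357 = 955 > K1 = 817.
Since both inequalities hold, each species can invade when rare, so the interior equilibrium is stable.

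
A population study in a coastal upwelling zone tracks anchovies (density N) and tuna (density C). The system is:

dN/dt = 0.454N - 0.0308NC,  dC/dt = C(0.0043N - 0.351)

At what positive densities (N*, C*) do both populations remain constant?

N* ≈ 81.6, C* ≈ 14.7

Set dC/dt = 0 with C > 0: 0.0043N - 0.351 = 0, so N* = 0.351/0.0043 = 81.6.
Set dN/dt = 0 with N > 0: 0.454 - 0.0308C = 0, so C* = 0.454/0.0308 = 14.7.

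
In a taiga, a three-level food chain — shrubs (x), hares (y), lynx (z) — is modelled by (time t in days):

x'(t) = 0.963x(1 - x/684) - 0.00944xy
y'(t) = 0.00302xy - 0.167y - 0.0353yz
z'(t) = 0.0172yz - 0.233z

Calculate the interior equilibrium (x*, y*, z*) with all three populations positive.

x* ≈ 593, y* ≈ 13.5, z* ≈ 46

From dz/dt = 0: 0.0172y* = 0.233, so y* = 13.5.
From dx/dt = 0: 0.963(1 - x*/684) = 0.00944·13.5, giving x* = 684·(1 - 0.133) = 593.
From dy/dt = 0: 0.00302·593 - 0.167 = 0.0353z*, so z* = 1.62/0.0353 = 46.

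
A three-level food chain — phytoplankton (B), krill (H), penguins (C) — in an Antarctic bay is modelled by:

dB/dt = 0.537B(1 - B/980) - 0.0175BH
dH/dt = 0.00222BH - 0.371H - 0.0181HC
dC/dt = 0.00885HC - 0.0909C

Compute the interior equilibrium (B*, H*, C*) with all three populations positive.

B* ≈ 652, H* ≈ 10.3, C* ≈ 59.5

From dC/dt = 0: 0.00885H* = 0.0909, so H* = 10.3.
From dB/dt = 0: 0.537(1 - B*/980) = 0.0175·10.3, giving B* = 980·(1 - 0.335) = 652.
From dH/dt = 0: 0.00222·652 - 0.371 = 0.0181C*, so C* = 1.08/0.0181 = 59.5.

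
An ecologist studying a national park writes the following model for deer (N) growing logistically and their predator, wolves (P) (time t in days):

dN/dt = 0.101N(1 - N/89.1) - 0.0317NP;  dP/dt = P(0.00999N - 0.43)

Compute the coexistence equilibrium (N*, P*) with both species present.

From dP/dt = 0 with P > 0: 0.00999N* = 0.43, so N* = 43.
Substitute into dN/dt = 0: 0.101(1 - 43/89.1) = 0.0317P*.
The bracket is 0.517, giving P* = 0.0522/0.0317 = 1.65.

N* ≈ 43, P* ≈ 1.65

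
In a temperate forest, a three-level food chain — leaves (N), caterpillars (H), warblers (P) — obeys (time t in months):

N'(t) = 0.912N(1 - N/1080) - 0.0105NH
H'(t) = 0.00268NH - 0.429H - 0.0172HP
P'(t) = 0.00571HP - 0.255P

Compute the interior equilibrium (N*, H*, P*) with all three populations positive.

N* ≈ 525, H* ≈ 44.7, P* ≈ 56.8

From dP/dt = 0: 0.00571H* = 0.255, so H* = 44.7.
From dN/dt = 0: 0.912(1 - N*/1080) = 0.0105·44.7, giving N* = 1080·(1 - 0.514) = 525.
From dH/dt = 0: 0.00268·525 - 0.429 = 0.0172P*, so P* = 0.977/0.0172 = 56.8.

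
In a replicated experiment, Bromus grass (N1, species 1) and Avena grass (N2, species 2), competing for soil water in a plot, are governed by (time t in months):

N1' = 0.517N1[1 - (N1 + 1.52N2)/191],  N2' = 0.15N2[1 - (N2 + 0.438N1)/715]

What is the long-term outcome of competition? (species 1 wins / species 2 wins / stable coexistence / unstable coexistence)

species 2 excludes species 1

Compare the nullcline intercepts: K1/α12 = 191/1.52 = 126 < K2 = 715; K2/α21 = 715/0.438 = 1630 > K1 = 191.
Since the inequalities point opposite ways, species 2 can invade but species 1 cannot.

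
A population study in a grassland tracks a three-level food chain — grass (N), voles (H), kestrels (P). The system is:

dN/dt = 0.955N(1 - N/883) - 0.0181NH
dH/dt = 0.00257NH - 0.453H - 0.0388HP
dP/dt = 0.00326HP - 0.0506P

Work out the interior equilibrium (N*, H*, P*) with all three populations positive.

From dP/dt = 0: 0.00326H* = 0.0506, so H* = 15.5.
From dN/dt = 0: 0.955(1 - N*/883) = 0.0181·15.5, giving N* = 883·(1 - 0.294) = 623.
From dH/dt = 0: 0.00257·623 - 0.453 = 0.0388P*, so P* = 1.15/0.0388 = 29.6.

N* ≈ 623, H* ≈ 15.5, P* ≈ 29.6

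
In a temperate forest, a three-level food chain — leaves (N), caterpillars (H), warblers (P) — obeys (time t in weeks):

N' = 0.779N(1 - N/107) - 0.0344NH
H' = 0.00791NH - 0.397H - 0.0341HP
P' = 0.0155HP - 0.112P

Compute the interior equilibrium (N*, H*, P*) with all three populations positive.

From dP/dt = 0: 0.0155H* = 0.112, so H* = 7.23.
From dN/dt = 0: 0.779(1 - N*/107) = 0.0344·7.23, giving N* = 107·(1 - 0.319) = 72.9.
From dH/dt = 0: 0.00791·72.9 - 0.397 = 0.0341P*, so P* = 0.179/0.0341 = 5.26.

N* ≈ 72.9, H* ≈ 7.23, P* ≈ 5.26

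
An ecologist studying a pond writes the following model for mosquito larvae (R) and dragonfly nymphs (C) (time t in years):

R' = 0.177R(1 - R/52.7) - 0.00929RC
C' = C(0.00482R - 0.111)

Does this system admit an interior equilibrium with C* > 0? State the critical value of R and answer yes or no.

The predator equation gives dC/dt > 0 only when R > 0.111/0.00482 = 23.
Without the predator, R → K = 52.7. Since 52.7 > 23, the predator can invade and persist.

Threshold R = 23; K > 23, so yes, the predator persists.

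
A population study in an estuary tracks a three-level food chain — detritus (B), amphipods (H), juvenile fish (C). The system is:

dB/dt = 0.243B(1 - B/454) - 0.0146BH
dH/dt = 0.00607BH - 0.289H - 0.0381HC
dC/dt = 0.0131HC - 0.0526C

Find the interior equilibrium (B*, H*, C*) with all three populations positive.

B* ≈ 344, H* ≈ 4.02, C* ≈ 47.3

From dC/dt = 0: 0.0131H* = 0.0526, so H* = 4.02.
From dB/dt = 0: 0.243(1 - B*/454) = 0.0146·4.02, giving B* = 454·(1 - 0.241) = 344.
From dH/dt = 0: 0.00607·344 - 0.289 = 0.0381C*, so C* = 1.8/0.0381 = 47.3.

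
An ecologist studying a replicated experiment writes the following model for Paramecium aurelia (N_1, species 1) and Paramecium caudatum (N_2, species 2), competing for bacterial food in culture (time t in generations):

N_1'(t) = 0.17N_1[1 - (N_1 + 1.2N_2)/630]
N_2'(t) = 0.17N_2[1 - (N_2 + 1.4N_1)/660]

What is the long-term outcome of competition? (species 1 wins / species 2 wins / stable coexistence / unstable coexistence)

unstable coexistence (outcome depends on initial conditions)

Compare the nullcline intercepts: K1/α12 = 630/1.2 = 525 < K2 = 660; K2/α21 = 660/1.4 = 471 < K1 = 630.
Since both are reversed, neither can invade when rare; the interior point is a saddle.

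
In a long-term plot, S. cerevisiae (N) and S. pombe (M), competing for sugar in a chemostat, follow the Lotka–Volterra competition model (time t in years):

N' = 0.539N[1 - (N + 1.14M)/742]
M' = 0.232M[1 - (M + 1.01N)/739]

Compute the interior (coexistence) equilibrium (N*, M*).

N* ≈ 664, M* ≈ 68.8

Setting both brackets to zero gives the nullclines N + 1.14M = 742 and 1.01N + M = 739.
Substituting M = 739 - 1.01N into the first: N(1 - 1.14·1.01) = 742 - 1.14·739.
So N* = -100/-0.151 = 664, and then M* = 739 - 1.01·664 = 68.8.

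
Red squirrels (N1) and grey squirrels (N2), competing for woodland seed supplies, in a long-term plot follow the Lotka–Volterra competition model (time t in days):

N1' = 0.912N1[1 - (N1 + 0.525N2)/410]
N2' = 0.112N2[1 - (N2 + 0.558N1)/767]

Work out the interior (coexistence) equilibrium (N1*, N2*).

N1* ≈ 10.4, N2* ≈ 761

Setting both brackets to zero gives the nullclines N1 + 0.525N2 = 410 and 0.558N1 + N2 = 767.
Substituting N2 = 767 - 0.558N1 into the first: N1(1 - 0.525·0.558) = 410 - 0.525·767.
So N1* = 7.32/0.707 = 10.4, and then N2* = 767 - 0.558·10.4 = 761.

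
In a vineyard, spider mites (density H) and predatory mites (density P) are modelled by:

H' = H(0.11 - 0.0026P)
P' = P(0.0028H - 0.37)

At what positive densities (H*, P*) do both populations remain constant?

Set dP/dt = 0 with P > 0: 0.0028H - 0.37 = 0, so H* = 0.37/0.0028 = 132.
Set dH/dt = 0 with H > 0: 0.11 - 0.0026P = 0, so P* = 0.11/0.0026 = 42.3.

H* ≈ 132, P* ≈ 42.3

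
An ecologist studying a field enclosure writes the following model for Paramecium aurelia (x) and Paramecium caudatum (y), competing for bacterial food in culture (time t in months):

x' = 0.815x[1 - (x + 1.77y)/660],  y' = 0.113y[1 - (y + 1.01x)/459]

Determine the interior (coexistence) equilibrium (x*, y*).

x* ≈ 194, y* ≈ 264

Setting both brackets to zero gives the nullclines x + 1.77y = 660 and 1.01x + y = 459.
Substituting y = 459 - 1.01x into the first: x(1 - 1.77·1.01) = 660 - 1.77·459.
So x* = -152/-0.788 = 194, and then y* = 459 - 1.01·194 = 264.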